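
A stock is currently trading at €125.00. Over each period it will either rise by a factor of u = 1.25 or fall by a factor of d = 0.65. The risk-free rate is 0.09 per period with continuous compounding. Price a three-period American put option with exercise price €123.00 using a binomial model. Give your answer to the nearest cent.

Risk-neutral probability p = (e^0.09 − 0.65)/(1.25 − 0.65) = 0.4442/0.6000 = 0.7403
Terminal stock prices: S_uuu = 244.1, S_uud = 127, S_udd = 66.02, S_ddd = 34.33
Terminal payoffs (K − S): max(-121.1, 0) = 0, max(-3.953, 0) = 0, max(56.98, 0) = 56.98, max(88.67, 0) = 88.67
Node uu (S = 195.3): continuation = e^(−0.09)·[0.7403·0.0000 + 0.2597·0.0000] = 0.0000; exercise value = 0.0000 ≤ continuation, so V_uu = 0.0000
Node ud (S = 101.6): continuation = e^(−0.09)·[0.7403·0.0000 + 0.2597·56.9844] = 13.5256; exercise value = 21.4375 > continuation, so V_ud = 21.4375 (exercise)
Node dd (S = 52.81): continuation = e^(−0.09)·[0.7403·56.9844 + 0.2597·88.6719] = 59.6010; exercise value = 70.1875 > continuation, so V_dd = 70.1875 (exercise)
Node u (S = 156.2): continuation = e^(−0.09)·[0.7403·0.0000 + 0.2597·21.4375] = 5.0883; exercise value = 0.0000 ≤ continuation, so V_u = 5.0883
Node d (S = 81.25): continuation = e^(−0.09)·[0.7403·21.4375 + 0.2597·70.1875] = 31.1635; exercise value = 41.7500 > continuation, so V_d = 41.7500 (exercise)
Node 0 (S = 125): continuation = e^(−0.09)·[0.7403·5.0883 + 0.2597·41.7500] = 13.3523; exercise value = 0.0000 ≤ continuation, so V_0 = 13.3523

€13.35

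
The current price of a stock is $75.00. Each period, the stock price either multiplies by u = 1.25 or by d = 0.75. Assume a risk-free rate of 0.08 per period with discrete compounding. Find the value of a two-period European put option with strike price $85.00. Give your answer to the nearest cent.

Risk-neutral probability p = (1 + 0.08 − 0.75)/(1.25 − 0.75) = 0.3300/0.5000 = 0.6600
Terminal stock prices: S_uu = 117.2, S_ud = 70.31, S_dd = 42.19
Terminal payoffs (K − S): max(-32.19, 0) = 0, max(14.69, 0) = 14.69, max(42.81, 0) = 42.81
Node u (S = 93.75): V_u = 1/1.08·[0.6600·0.0000 + 0.3400·14.6875] = 4.6238
Node d (S = 56.25): V_d = 1/1.08·[0.6600·14.6875 + 0.3400·42.8125] = 22.4537
Node 0 (S = 75): V_0 = 1/1.08·[0.6600·4.6238 + 0.3400·22.4537] = 9.8944

$9.89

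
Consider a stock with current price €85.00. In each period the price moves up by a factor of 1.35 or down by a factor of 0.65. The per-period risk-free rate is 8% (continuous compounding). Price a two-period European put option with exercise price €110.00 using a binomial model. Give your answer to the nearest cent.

€23.40

Risk-neutral probability p = (e^0.08 − 0.65)/(1.35 − 0.65) = 0.4333/0.7000 = 0.6190
Terminal stock prices: S_uu = 154.9, S_ud = 74.59, S_dd = 35.91
Terminal payoffs (K − S): max(-44.91, 0) = 0, max(35.41, 0) = 35.41, max(74.09, 0) = 74.09
Node u (S = 114.8): V_u = e^(−0.08)·[0.6190·0.0000 + 0.3810·35.4125] = 12.4554
Node d (S = 55.25): V_d = e^(−0.08)·[0.6190·35.4125 + 0.3810·74.0875] = 46.2928
Node 0 (S = 85): V_0 = e^(−0.08)·[0.6190·12.4554 + 0.3810·46.2928] = 23.3992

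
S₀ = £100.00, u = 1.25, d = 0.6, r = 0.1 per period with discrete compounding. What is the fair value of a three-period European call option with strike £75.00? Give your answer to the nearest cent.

£46.91

Risk-neutral probability p = (1 + 0.1 − 0.6)/(1.25 − 0.6) = 0.5000/0.6500 = 0.7692
Terminal stock prices: S_uuu = 195.3, S_uud = 93.75, S_udd = 45, S_ddd = 21.6
Terminal payoffs (S − K): max(120.3, 0) = 120.3, max(18.75, 0) = 18.75, max(-30, 0) = 0, max(-53.4, 0) = 0
Node uu (S = 156.2): V_uu = 1/1.1·[0.7692·120.3125 + 0.2308·18.7500] = 88.0682
Node ud (S = 75): V_ud = 1/1.1·[0.7692·18.7500 + 0.2308·0.0000] = 13.1119
Node dd (S = 36): V_dd = 1/1.1·[0.7692·0.0000 + 0.2308·0.0000] = 0.0000
Node u (S = 125): V_u = 1/1.1·[0.7692·88.0682 + 0.2308·13.1119] = 64.3369
Node d (S = 60): V_d = 1/1.1·[0.7692·13.1119 + 0.2308·0.0000] = 9.1692
Node 0 (S = 100): V_0 = 1/1.1·[0.7692·64.3369 + 0.2308·9.1692] = 46.9144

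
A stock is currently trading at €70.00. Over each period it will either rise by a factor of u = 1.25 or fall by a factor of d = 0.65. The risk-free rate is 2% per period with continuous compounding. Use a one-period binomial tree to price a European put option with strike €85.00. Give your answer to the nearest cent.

€14.83

Risk-neutral probability p = (e^0.02 − 0.65)/(1.25 − 0.65) = 0.3702/0.6000 = 0.6170
Terminal stock prices: S_u = 87.5, S_d = 45.5
Terminal payoffs (K − S): max(-2.5, 0) = 0, max(39.5, 0) = 39.5
Node 0 (S = 70): V_0 = e^(−0.02)·[0.6170·0.0000 + 0.3830·39.5000] = 14.8288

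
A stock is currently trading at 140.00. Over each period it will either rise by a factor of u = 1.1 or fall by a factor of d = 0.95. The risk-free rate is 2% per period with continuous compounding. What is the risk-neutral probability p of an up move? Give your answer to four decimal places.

Risk-neutral probability p = (e^0.02 − 0.95)/(1.1 − 0.95) = 0.0702/0.1500 = 0.4680

p = 0.4680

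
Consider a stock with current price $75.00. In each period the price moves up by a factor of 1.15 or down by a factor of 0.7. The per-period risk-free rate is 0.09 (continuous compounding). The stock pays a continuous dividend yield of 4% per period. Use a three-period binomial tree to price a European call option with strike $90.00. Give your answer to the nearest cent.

Per-period risk-free factor R = e^0.09 = 1.0942; dividend-adjusted growth = e^(0.09−0.04) = 1.0513.
Risk-neutral probability p = (1.0513 − 0.7)/(1.15 − 0.7) = 0.3513/0.4500 = 0.7806
Terminal stock prices: S_uuu = 114.1, S_uud = 69.43, S_udd = 42.26, S_ddd = 25.72
Terminal payoffs (S − K): max(24.07, 0) = 24.07, max(-20.57, 0) = 0, max(-47.74, 0) = 0, max(-64.28, 0) = 0
Node uu (S = 99.19): V_uu = e^(−0.09)·[0.7806·24.0656 + 0.2194·0.0000] = 17.1688
Node ud (S = 60.37): V_ud = e^(−0.09)·[0.7806·0.0000 + 0.2194·0.0000] = 0.0000
Node dd (S = 36.75): V_dd = e^(−0.09)·[0.7806·0.0000 + 0.2194·0.0000] = 0.0000
Node u (S = 86.25): V_u = e^(−0.09)·[0.7806·17.1688 + 0.2194·0.0000] = 12.2485
Node d (S = 52.5): V_d = e^(−0.09)·[0.7806·0.0000 + 0.2194·0.0000] = 0.0000
Node 0 (S = 75): V_0 = e^(−0.09)·[0.7806·12.2485 + 0.2194·0.0000] = 8.7383

$8.74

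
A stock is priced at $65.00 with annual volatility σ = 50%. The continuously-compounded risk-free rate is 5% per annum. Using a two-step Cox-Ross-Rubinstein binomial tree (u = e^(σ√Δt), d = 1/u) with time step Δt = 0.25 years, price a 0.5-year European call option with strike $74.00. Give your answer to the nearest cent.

$6.93

CRR parameters: u = e^(σ√Δt) = e^(0.5·√0.25) = 1.2840, d = 1/u = 0.7788
Per-period rate: rΔt = 0.05·0.25 = 0.0125, so R = e^0.0125 = 1.0126
Risk-neutral probability p = (e^0.0125 − 0.7788)/(1.2840 − 0.7788) = 0.2338/0.5052 = 0.4627
Terminal stock prices: S_uu = 107.2, S_ud = 65, S_dd = 39.42
Terminal payoffs (S − K): max(33.17, 0) = 33.17, max(-9, 0) = 0, max(-34.58, 0) = 0
Node u (S = 83.46): V_u = e^(−0.0125)·[0.4627·33.1669 + 0.5373·0.0000] = 15.1563
Node d (S = 50.62): V_d = e^(−0.0125)·[0.4627·0.0000 + 0.5373·0.0000] = 0.0000
Node 0 (S = 65): V_0 = e^(−0.0125)·[0.4627·15.1563 + 0.5373·0.0000] = 6.9260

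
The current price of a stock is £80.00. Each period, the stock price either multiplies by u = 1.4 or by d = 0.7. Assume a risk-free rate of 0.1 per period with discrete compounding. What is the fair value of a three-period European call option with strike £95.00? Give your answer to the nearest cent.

£22.11

Risk-neutral probability p = (1 + 0.1 − 0.7)/(1.4 − 0.7) = 0.4000/0.7000 = 0.5714
Terminal stock prices: S_uuu = 219.5, S_uud = 109.8, S_udd = 54.88, S_ddd = 27.44
Terminal payoffs (S − K): max(124.5, 0) = 124.5, max(14.76, 0) = 14.76, max(-40.12, 0) = 0, max(-67.56, 0) = 0
Node uu (S = 156.8): V_uu = 1/1.1·[0.5714·124.5200 + 0.4286·14.7600] = 70.4364
Node ud (S = 78.4): V_ud = 1/1.1·[0.5714·14.7600 + 0.4286·0.0000] = 7.6675
Node dd (S = 39.2): V_dd = 1/1.1·[0.5714·0.0000 + 0.4286·0.0000] = 0.0000
Node u (S = 112): V_u = 1/1.1·[0.5714·70.4364 + 0.4286·7.6675] = 39.5777
Node d (S = 56): V_d = 1/1.1·[0.5714·7.6675 + 0.4286·0.0000] = 3.9831
Node 0 (S = 80): V_0 = 1/1.1·[0.5714·39.5777 + 0.4286·3.9831] = 22.1117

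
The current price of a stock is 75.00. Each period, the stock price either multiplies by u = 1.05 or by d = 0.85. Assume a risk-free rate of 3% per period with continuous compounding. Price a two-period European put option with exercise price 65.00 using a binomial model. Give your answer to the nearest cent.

Risk-neutral probability p = (e^0.03 − 0.85)/(1.05 − 0.85) = 0.1805/0.2000 = 0.9023
Terminal stock prices: S_uu = 82.69, S_ud = 66.94, S_dd = 54.19
Terminal payoffs (K − S): max(-17.69, 0) = 0, max(-1.938, 0) = 0, max(10.81, 0) = 10.81
Node u (S = 78.75): V_u = e^(−0.03)·[0.9023·0.0000 + 0.0977·0.0000] = 0.0000
Node d (S = 63.75): V_d = e^(−0.03)·[0.9023·0.0000 + 0.0977·10.8125] = 1.0254
Node 0 (S = 75): V_0 = e^(−0.03)·[0.9023·0.0000 + 0.0977·1.0254] = 0.0973

0.10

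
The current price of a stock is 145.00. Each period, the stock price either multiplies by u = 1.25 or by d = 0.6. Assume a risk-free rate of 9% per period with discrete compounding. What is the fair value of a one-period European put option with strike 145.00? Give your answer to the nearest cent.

13.10

Risk-neutral probability p = (1 + 0.09 − 0.6)/(1.25 − 0.6) = 0.4900/0.6500 = 0.7538
Terminal stock prices: S_u = 181.2, S_d = 87
Terminal payoffs (K − S): max(-36.25, 0) = 0, max(58, 0) = 58
Node 0 (S = 145): V_0 = 1/1.09·[0.7538·0.0000 + 0.2462·58.0000] = 13.0981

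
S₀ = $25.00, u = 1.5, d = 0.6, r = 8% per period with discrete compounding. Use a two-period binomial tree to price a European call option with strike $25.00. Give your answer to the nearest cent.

Risk-neutral probability p = (1 + 0.08 − 0.6)/(1.5 − 0.6) = 0.4800/0.9000 = 0.5333
Terminal stock prices: S_uu = 56.25, S_ud = 22.5, S_dd = 9
Terminal payoffs (S − K): max(31.25, 0) = 31.25, max(-2.5, 0) = 0, max(-16, 0) = 0
Node u (S = 37.5): V_u = 1/1.08·[0.5333·31.2500 + 0.4667·0.0000] = 15.4321
Node d (S = 15): V_d = 1/1.08·[0.5333·0.0000 + 0.4667·0.0000] = 0.0000
Node 0 (S = 25): V_0 = 1/1.08·[0.5333·15.4321 + 0.4667·0.0000] = 7.6208

$7.62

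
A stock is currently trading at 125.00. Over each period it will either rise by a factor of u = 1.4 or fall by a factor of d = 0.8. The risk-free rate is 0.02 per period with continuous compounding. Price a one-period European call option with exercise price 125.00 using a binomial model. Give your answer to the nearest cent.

17.99

Risk-neutral probability p = (e^0.02 − 0.8)/(1.4 − 0.8) = 0.2202/0.6000 = 0.3670
Terminal stock prices: S_u = 175, S_d = 100
Terminal payoffs (S − K): max(50, 0) = 50, max(-25, 0) = 0
Node 0 (S = 125): V_0 = e^(−0.02)·[0.3670·50.0000 + 0.6330·0.0000] = 17.9868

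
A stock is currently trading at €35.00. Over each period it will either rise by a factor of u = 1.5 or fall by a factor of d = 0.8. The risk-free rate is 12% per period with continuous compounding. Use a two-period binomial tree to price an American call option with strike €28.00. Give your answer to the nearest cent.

Risk-neutral probability p = (e^0.12 − 0.8)/(1.5 − 0.8) = 0.3275/0.7000 = 0.4679
Terminal stock prices: S_uu = 78.75, S_ud = 42, S_dd = 22.4
Terminal payoffs (S − K): max(50.75, 0) = 50.75, max(14, 0) = 14, max(-5.6, 0) = 0
Node u (S = 52.5): continuation = e^(−0.12)·[0.4679·50.7500 + 0.5321·14.0000] = 27.6662; exercise value = 24.5000 ≤ continuation, so V_u = 27.6662
Node d (S = 28): continuation = e^(−0.12)·[0.4679·14.0000 + 0.5321·0.0000] = 5.8093; exercise value = 0.0000 ≤ continuation, so V_d = 5.8093
Node 0 (S = 35): continuation = e^(−0.12)·[0.4679·27.6662 + 0.5321·5.8093] = 14.2219; exercise value = 7.0000 ≤ continuation, so V_0 = 14.2219

€14.22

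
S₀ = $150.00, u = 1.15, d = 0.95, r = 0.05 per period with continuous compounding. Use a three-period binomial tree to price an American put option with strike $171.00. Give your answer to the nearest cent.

Risk-neutral probability p = (e^0.05 − 0.95)/(1.15 − 0.95) = 0.1013/0.2000 = 0.5064
Terminal stock prices: S_uuu = 228.1, S_uud = 188.5, S_udd = 155.7, S_ddd = 128.6
Terminal payoffs (K − S): max(-57.13, 0) = 0, max(-17.46, 0) = 0, max(15.32, 0) = 15.32, max(42.39, 0) = 42.39
Node uu (S = 198.4): continuation = e^(−0.05)·[0.5064·0.0000 + 0.4936·0.0000] = 0.0000; exercise value = 0.0000 ≤ continuation, so V_uu = 0.0000
Node ud (S = 163.9): continuation = e^(−0.05)·[0.5064·0.0000 + 0.4936·15.3187] = 7.1932; exercise value = 7.1250 ≤ continuation, so V_ud = 7.1932
Node dd (S = 135.4): continuation = e^(−0.05)·[0.5064·15.3187 + 0.4936·42.3938] = 27.2852; exercise value = 35.6250 > continuation, so V_dd = 35.6250 (exercise)
Node u (S = 172.5): continuation = e^(−0.05)·[0.5064·0.0000 + 0.4936·7.1932] = 3.3777; exercise value = 0.0000 ≤ continuation, so V_u = 3.3777
Node d (S = 142.5): continuation = e^(−0.05)·[0.5064·7.1932 + 0.4936·35.6250] = 20.1931; exercise value = 28.5000 > continuation, so V_d = 28.5000 (exercise)
Node 0 (S = 150): continuation = e^(−0.05)·[0.5064·3.3777 + 0.4936·28.5000] = 15.0096; exercise value = 21.0000 > continuation, so V_0 = 21.0000 (exercise)

$21.00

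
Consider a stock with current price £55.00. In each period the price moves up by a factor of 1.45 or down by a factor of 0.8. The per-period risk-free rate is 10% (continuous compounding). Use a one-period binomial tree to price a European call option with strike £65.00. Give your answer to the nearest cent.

Risk-neutral probability p = (e^0.1 − 0.8)/(1.45 − 0.8) = 0.3052/0.6500 = 0.4695
Terminal stock prices: S_u = 79.75, S_d = 44
Terminal payoffs (S − K): max(14.75, 0) = 14.75, max(-21, 0) = 0
Node 0 (S = 55): V_0 = e^(−0.1)·[0.4695·14.7500 + 0.5305·0.0000] = 6.2660

£6.27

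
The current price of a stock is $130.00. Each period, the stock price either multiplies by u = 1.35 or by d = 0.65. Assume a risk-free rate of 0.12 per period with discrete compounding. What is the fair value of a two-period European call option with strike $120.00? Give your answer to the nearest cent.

$42.02

Risk-neutral probability p = (1 + 0.12 − 0.65)/(1.35 − 0.65) = 0.4700/0.7000 = 0.6714
Terminal stock prices: S_uu = 236.9, S_ud = 114.1, S_dd = 54.93
Terminal payoffs (S − K): max(116.9, 0) = 116.9, max(-5.925, 0) = 0, max(-65.07, 0) = 0
Node u (S = 175.5): V_u = 1/1.12·[0.6714·116.9250 + 0.3286·0.0000] = 70.0953
Node d (S = 84.5): V_d = 1/1.12·[0.6714·0.0000 + 0.3286·0.0000] = 0.0000
Node 0 (S = 130): V_0 = 1/1.12·[0.6714·70.0953 + 0.3286·0.0000] = 42.0214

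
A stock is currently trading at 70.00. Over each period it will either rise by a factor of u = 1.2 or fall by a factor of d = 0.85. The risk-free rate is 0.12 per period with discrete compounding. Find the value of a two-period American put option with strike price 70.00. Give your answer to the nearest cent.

2.14

Risk-neutral probability p = (1 + 0.12 − 0.85)/(1.2 − 0.85) = 0.2700/0.3500 = 0.7714
Terminal stock prices: S_uu = 100.8, S_ud = 71.4, S_dd = 50.57
Terminal payoffs (K − S): max(-30.8, 0) = 0, max(-1.4, 0) = 0, max(19.43, 0) = 19.43
Node u (S = 84): continuation = 1/1.12·[0.7714·0.0000 + 0.2286·0.0000] = 0.0000; exercise value = 0.0000 ≤ continuation, so V_u = 0.0000
Node d (S = 59.5): continuation = 1/1.12·[0.7714·0.0000 + 0.2286·19.4250] = 3.9643; exercise value = 10.5000 > continuation, so V_d = 10.5000 (exercise)
Node 0 (S = 70): continuation = 1/1.12·[0.7714·0.0000 + 0.2286·10.5000] = 2.1429; exercise value = 0.0000 ≤ continuation, so V_0 = 2.1429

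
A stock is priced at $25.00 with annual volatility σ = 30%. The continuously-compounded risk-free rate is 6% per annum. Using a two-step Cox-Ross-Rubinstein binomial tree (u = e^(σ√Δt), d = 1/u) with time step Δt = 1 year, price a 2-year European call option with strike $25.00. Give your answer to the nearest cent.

CRR parameters: u = e^(σ√Δt) = e^(0.3·√1) = 1.3499, d = 1/u = 0.7408
Per-period rate: rΔt = 0.06·1 = 0.06, so R = e^0.06 = 1.0618
Risk-neutral probability p = (e^0.06 − 0.7408)/(1.3499 − 0.7408) = 0.3210/0.6090 = 0.5271
Terminal stock prices: S_uu = 45.55, S_ud = 25, S_dd = 13.72
Terminal payoffs (S − K): max(20.55, 0) = 20.55, max(0, 0) = 0, max(-11.28, 0) = 0
Node u (S = 33.75): V_u = e^(−0.06)·[0.5271·20.5530 + 0.4729·0.0000] = 10.2024
Node d (S = 18.52): V_d = e^(−0.06)·[0.5271·0.0000 + 0.4729·0.0000] = 0.0000
Node 0 (S = 25): V_0 = e^(−0.06)·[0.5271·10.2024 + 0.4729·0.0000] = 5.0644

$5.06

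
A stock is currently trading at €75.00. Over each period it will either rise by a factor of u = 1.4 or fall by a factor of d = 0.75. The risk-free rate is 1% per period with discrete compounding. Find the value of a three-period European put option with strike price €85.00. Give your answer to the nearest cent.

Risk-neutral probability p = (1 + 0.01 − 0.75)/(1.4 − 0.75) = 0.2600/0.6500 = 0.4000
Terminal stock prices: S_uuu = 205.8, S_uud = 110.2, S_udd = 59.06, S_ddd = 31.64
Terminal payoffs (K − S): max(-120.8, 0) = 0, max(-25.25, 0) = 0, max(25.94, 0) = 25.94, max(53.36, 0) = 53.36
Node uu (S = 147): V_uu = 1/1.01·[0.4000·0.0000 + 0.6000·0.0000] = 0.0000
Node ud (S = 78.75): V_ud = 1/1.01·[0.4000·0.0000 + 0.6000·25.9375] = 15.4084
Node dd (S = 42.19): V_dd = 1/1.01·[0.4000·25.9375 + 0.6000·53.3594] = 41.9709
Node u (S = 105): V_u = 1/1.01·[0.4000·0.0000 + 0.6000·15.4084] = 9.1535
Node d (S = 56.25): V_d = 1/1.01·[0.4000·15.4084 + 0.6000·41.9709] = 31.0356
Node 0 (S = 75): V_0 = 1/1.01·[0.4000·9.1535 + 0.6000·31.0356] = 22.0621

€22.06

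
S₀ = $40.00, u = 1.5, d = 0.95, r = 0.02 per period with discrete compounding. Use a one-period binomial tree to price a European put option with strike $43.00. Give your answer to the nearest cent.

$4.28

Risk-neutral probability p = (1 + 0.02 − 0.95)/(1.5 − 0.95) = 0.0700/0.5500 = 0.1273
Terminal stock prices: S_u = 60, S_d = 38
Terminal payoffs (K − S): max(-17, 0) = 0, max(5, 0) = 5
Node 0 (S = 40): V_0 = 1/1.02·[0.1273·0.0000 + 0.8727·5.0000] = 4.2781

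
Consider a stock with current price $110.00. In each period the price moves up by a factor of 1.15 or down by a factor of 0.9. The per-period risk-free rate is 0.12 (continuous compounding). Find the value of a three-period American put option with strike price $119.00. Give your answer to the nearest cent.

$9.00

Risk-neutral probability p = (e^0.12 − 0.9)/(1.15 − 0.9) = 0.2275/0.2500 = 0.9100
Terminal stock prices: S_uuu = 167.3, S_uud = 130.9, S_udd = 102.5, S_ddd = 80.19
Terminal payoffs (K − S): max(-48.3, 0) = 0, max(-11.93, 0) = 0, max(16.54, 0) = 16.54, max(38.81, 0) = 38.81
Node uu (S = 145.5): continuation = e^(−0.12)·[0.9100·0.0000 + 0.0900·0.0000] = 0.0000; exercise value = 0.0000 ≤ continuation, so V_uu = 0.0000
Node ud (S = 113.8): continuation = e^(−0.12)·[0.9100·0.0000 + 0.0900·16.5350] = 1.3201; exercise value = 5.1500 > continuation, so V_ud = 5.1500 (exercise)
Node dd (S = 89.1): continuation = e^(−0.12)·[0.9100·16.5350 + 0.0900·38.8100] = 16.4435; exercise value = 29.9000 > continuation, so V_dd = 29.9000 (exercise)
Node u (S = 126.5): continuation = e^(−0.12)·[0.9100·0.0000 + 0.0900·5.1500] = 0.4111; exercise value = 0.0000 ≤ continuation, so V_u = 0.4111
Node d (S = 99): continuation = e^(−0.12)·[0.9100·5.1500 + 0.0900·29.9000] = 6.5435; exercise value = 20.0000 > continuation, so V_d = 20.0000 (exercise)
Node 0 (S = 110): continuation = e^(−0.12)·[0.9100·0.4111 + 0.0900·20.0000] = 1.9285; exercise value = 9.0000 > continuation, so V_0 = 9.0000 (exercise)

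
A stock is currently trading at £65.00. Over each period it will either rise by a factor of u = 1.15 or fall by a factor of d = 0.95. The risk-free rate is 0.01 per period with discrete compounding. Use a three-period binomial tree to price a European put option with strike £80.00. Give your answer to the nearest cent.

£13.45

Risk-neutral probability p = (1 + 0.01 − 0.95)/(1.15 − 0.95) = 0.0600/0.2000 = 0.3000
Terminal stock prices: S_uuu = 98.86, S_uud = 81.66, S_udd = 67.46, S_ddd = 55.73
Terminal payoffs (K − S): max(-18.86, 0) = 0, max(-1.664, 0) = 0, max(12.54, 0) = 12.54, max(24.27, 0) = 24.27
Node uu (S = 85.96): V_uu = 1/1.01·[0.3000·0.0000 + 0.7000·0.0000] = 0.0000
Node ud (S = 71.01): V_ud = 1/1.01·[0.3000·0.0000 + 0.7000·12.5381] = 8.6898
Node dd (S = 58.66): V_dd = 1/1.01·[0.3000·12.5381 + 0.7000·24.2706] = 20.5454
Node u (S = 74.75): V_u = 1/1.01·[0.3000·0.0000 + 0.7000·8.6898] = 6.0226
Node d (S = 61.75): V_d = 1/1.01·[0.3000·8.6898 + 0.7000·20.5454] = 16.8205
Node 0 (S = 65): V_0 = 1/1.01·[0.3000·6.0226 + 0.7000·16.8205] = 13.4467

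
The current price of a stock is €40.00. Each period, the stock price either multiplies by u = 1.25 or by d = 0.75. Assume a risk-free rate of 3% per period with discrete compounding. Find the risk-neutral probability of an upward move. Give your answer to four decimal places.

p = 0.5600

Risk-neutral probability p = (1 + 0.03 − 0.75)/(1.25 − 0.75) = 0.2800/0.5000 = 0.5600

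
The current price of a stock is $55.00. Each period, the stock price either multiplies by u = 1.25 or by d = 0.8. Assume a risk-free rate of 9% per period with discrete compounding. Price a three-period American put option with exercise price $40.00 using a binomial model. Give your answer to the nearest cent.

$0.51

Risk-neutral probability p = (1 + 0.09 − 0.8)/(1.25 − 0.8) = 0.2900/0.4500 = 0.6444
Terminal stock prices: S_uuu = 107.4, S_uud = 68.75, S_udd = 44, S_ddd = 28.16
Terminal payoffs (K − S): max(-67.42, 0) = 0, max(-28.75, 0) = 0, max(-4, 0) = 0, max(11.84, 0) = 11.84
Node uu (S = 85.94): continuation = 1/1.09·[0.6444·0.0000 + 0.3556·0.0000] = 0.0000; exercise value = 0.0000 ≤ continuation, so V_uu = 0.0000
Node ud (S = 55): continuation = 1/1.09·[0.6444·0.0000 + 0.3556·0.0000] = 0.0000; exercise value = 0.0000 ≤ continuation, so V_ud = 0.0000
Node dd (S = 35.2): continuation = 1/1.09·[0.6444·0.0000 + 0.3556·11.8400] = 3.8622; exercise value = 4.8000 > continuation, so V_dd = 4.8000 (exercise)
Node u (S = 68.75): continuation = 1/1.09·[0.6444·0.0000 + 0.3556·0.0000] = 0.0000; exercise value = 0.0000 ≤ continuation, so V_u = 0.0000
Node d (S = 44): continuation = 1/1.09·[0.6444·0.0000 + 0.3556·4.8000] = 1.5657; exercise value = 0.0000 ≤ continuation, so V_d = 1.5657
Node 0 (S = 55): continuation = 1/1.09·[0.6444·0.0000 + 0.3556·1.5657] = 0.5107; exercise value = 0.0000 ≤ continuation, so V_0 = 0.5107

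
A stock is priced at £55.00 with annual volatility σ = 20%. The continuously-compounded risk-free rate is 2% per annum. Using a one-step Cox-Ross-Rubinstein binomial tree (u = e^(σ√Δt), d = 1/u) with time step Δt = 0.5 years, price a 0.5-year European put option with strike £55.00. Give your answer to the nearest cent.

CRR parameters: u = e^(σ√Δt) = e^(0.2·√0.5) = 1.1519, d = 1/u = 0.8681
Per-period rate: rΔt = 0.02·0.5 = 0.01, so R = e^0.01 = 1.0101
Risk-neutral probability p = (e^0.01 − 0.8681)/(1.1519 − 0.8681) = 0.1419/0.2838 = 0.5001
Terminal stock prices: S_u = 63.36, S_d = 47.75
Terminal payoffs (K − S): max(-8.355, 0) = 0, max(7.253, 0) = 7.253
Node 0 (S = 55): V_0 = e^(−0.01)·[0.5001·0.0000 + 0.4999·7.2532] = 3.5897

£3.59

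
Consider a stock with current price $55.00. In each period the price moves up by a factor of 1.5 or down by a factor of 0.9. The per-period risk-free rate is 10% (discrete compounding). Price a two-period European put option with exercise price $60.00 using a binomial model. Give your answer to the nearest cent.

$5.67

Risk-neutral probability p = (1 + 0.1 − 0.9)/(1.5 − 0.9) = 0.2000/0.6000 = 0.3333
Terminal stock prices: S_uu = 123.8, S_ud = 74.25, S_dd = 44.55
Terminal payoffs (K − S): max(-63.75, 0) = 0, max(-14.25, 0) = 0, max(15.45, 0) = 15.45
Node u (S = 82.5): V_u = 1/1.1·[0.3333·0.0000 + 0.6667·0.0000] = 0.0000
Node d (S = 49.5): V_d = 1/1.1·[0.3333·0.0000 + 0.6667·15.4500] = 9.3636
Node 0 (S = 55): V_0 = 1/1.1·[0.3333·0.0000 + 0.6667·9.3636] = 5.6749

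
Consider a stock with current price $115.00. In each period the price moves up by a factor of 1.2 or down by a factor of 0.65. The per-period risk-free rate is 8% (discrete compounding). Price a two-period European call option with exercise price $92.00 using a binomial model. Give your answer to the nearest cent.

$38.57

Risk-neutral probability p = (1 + 0.08 − 0.65)/(1.2 − 0.65) = 0.4300/0.5500 = 0.7818
Terminal stock prices: S_uu = 165.6, S_ud = 89.7, S_dd = 48.59
Terminal payoffs (S − K): max(73.6, 0) = 73.6, max(-2.3, 0) = 0, max(-43.41, 0) = 0
Node u (S = 138): V_u = 1/1.08·[0.7818·73.6000 + 0.2182·0.0000] = 53.2795
Node d (S = 74.75): V_d = 1/1.08·[0.7818·0.0000 + 0.2182·0.0000] = 0.0000
Node 0 (S = 115): V_0 = 1/1.08·[0.7818·53.2795 + 0.2182·0.0000] = 38.5693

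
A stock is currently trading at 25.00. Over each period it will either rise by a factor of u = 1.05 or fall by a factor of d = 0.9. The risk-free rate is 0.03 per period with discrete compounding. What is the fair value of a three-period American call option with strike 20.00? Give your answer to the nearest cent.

6.70

Risk-neutral probability p = (1 + 0.03 − 0.9)/(1.05 − 0.9) = 0.1300/0.1500 = 0.8667
Terminal stock prices: S_uuu = 28.94, S_uud = 24.81, S_udd = 21.26, S_ddd = 18.23
Terminal payoffs (S − K): max(8.941, 0) = 8.941, max(4.806, 0) = 4.806, max(1.263, 0) = 1.263, max(-1.775, 0) = 0
Node uu (S = 27.56): continuation = 1/1.03·[0.8667·8.9406 + 0.1333·4.8063] = 8.1450; exercise value = 7.5625 ≤ continuation, so V_uu = 8.1450
Node ud (S = 23.62): continuation = 1/1.03·[0.8667·4.8063 + 0.1333·1.2625] = 4.2075; exercise value = 3.6250 ≤ continuation, so V_ud = 4.2075
Node dd (S = 20.25): continuation = 1/1.03·[0.8667·1.2625 + 0.1333·0.0000] = 1.0623; exercise value = 0.2500 ≤ continuation, so V_dd = 1.0623
Node u (S = 26.25): continuation = 1/1.03·[0.8667·8.1450 + 0.1333·4.2075] = 7.3981; exercise value = 6.2500 ≤ continuation, so V_u = 7.3981
Node d (S = 22.5): continuation = 1/1.03·[0.8667·4.2075 + 0.1333·1.0623] = 3.6778; exercise value = 2.5000 ≤ continuation, so V_d = 3.6778
Node 0 (S = 25): continuation = 1/1.03·[0.8667·7.3981 + 0.1333·3.6778] = 6.7010; exercise value = 5.0000 ≤ continuation, so V_0 = 6.7010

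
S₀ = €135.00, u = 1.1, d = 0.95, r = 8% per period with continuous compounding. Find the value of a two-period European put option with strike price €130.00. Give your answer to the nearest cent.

€0.09

Risk-neutral probability p = (e^0.08 − 0.95)/(1.1 − 0.95) = 0.1333/0.1500 = 0.8886
Terminal stock prices: S_uu = 163.4, S_ud = 141.1, S_dd = 121.8
Terminal payoffs (K − S): max(-33.35, 0) = 0, max(-11.07, 0) = 0, max(8.163, 0) = 8.163
Node u (S = 148.5): V_u = e^(−0.08)·[0.8886·0.0000 + 0.1114·0.0000] = 0.0000
Node d (S = 128.2): V_d = e^(−0.08)·[0.8886·0.0000 + 0.1114·8.1625] = 0.8395
Node 0 (S = 135): V_0 = e^(−0.08)·[0.8886·0.0000 + 0.1114·0.8395] = 0.0863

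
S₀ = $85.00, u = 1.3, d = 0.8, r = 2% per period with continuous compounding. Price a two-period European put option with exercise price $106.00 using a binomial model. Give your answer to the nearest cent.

Risk-neutral probability p = (e^0.02 − 0.8)/(1.3 − 0.8) = 0.2202/0.5000 = 0.4404
Terminal stock prices: S_uu = 143.7, S_ud = 88.4, S_dd = 54.4
Terminal payoffs (K − S): max(-37.65, 0) = 0, max(17.6, 0) = 17.6, max(51.6, 0) = 51.6
Node u (S = 110.5): V_u = e^(−0.02)·[0.4404·0.0000 + 0.5596·17.6000] = 9.6539
Node d (S = 68): V_d = e^(−0.02)·[0.4404·17.6000 + 0.5596·51.6000] = 35.9011
Node 0 (S = 85): V_0 = e^(−0.02)·[0.4404·9.6539 + 0.5596·35.9011] = 23.8597

$23.86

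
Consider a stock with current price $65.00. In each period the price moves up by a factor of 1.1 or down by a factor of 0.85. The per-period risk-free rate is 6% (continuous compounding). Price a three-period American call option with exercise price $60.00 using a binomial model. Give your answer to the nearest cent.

Risk-neutral probability p = (e^0.06 − 0.85)/(1.1 − 0.85) = 0.2118/0.2500 = 0.8473
Terminal stock prices: S_uuu = 86.52, S_uud = 66.85, S_udd = 51.66, S_ddd = 39.92
Terminal payoffs (S − K): max(26.52, 0) = 26.52, max(6.853, 0) = 6.853, max(-8.341, 0) = 0, max(-20.08, 0) = 0
Node uu (S = 78.65): continuation = e^(−0.06)·[0.8473·26.5150 + 0.1527·6.8525] = 22.1441; exercise value = 18.6500 ≤ continuation, so V_uu = 22.1441
Node ud (S = 60.77): continuation = e^(−0.06)·[0.8473·6.8525 + 0.1527·0.0000] = 5.4683; exercise value = 0.7750 ≤ continuation, so V_ud = 5.4683
Node dd (S = 46.96): continuation = e^(−0.06)·[0.8473·0.0000 + 0.1527·0.0000] = 0.0000; exercise value = 0.0000 ≤ continuation, so V_dd = 0.0000
Node u (S = 71.5): continuation = e^(−0.06)·[0.8473·22.1441 + 0.1527·5.4683] = 18.4572; exercise value = 11.5000 ≤ continuation, so V_u = 18.4572
Node d (S = 55.25): continuation = e^(−0.06)·[0.8473·5.4683 + 0.1527·0.0000] = 4.3637; exercise value = 0.0000 ≤ continuation, so V_d = 4.3637
Node 0 (S = 65): continuation = e^(−0.06)·[0.8473·18.4572 + 0.1527·4.3637] = 15.3562; exercise value = 5.0000 ≤ continuation, so V_0 = 15.3562

$15.36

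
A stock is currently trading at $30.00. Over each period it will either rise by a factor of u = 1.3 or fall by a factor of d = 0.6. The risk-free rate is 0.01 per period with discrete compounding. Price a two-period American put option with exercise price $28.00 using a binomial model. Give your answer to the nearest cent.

Risk-neutral probability p = (1 + 0.01 − 0.6)/(1.3 − 0.6) = 0.4100/0.7000 = 0.5857
Terminal stock prices: S_uu = 50.7, S_ud = 23.4, S_dd = 10.8
Terminal payoffs (K − S): max(-22.7, 0) = 0, max(4.6, 0) = 4.6, max(17.2, 0) = 17.2
Node u (S = 39): continuation = 1/1.01·[0.5857·0.0000 + 0.4143·4.6000] = 1.8868; exercise value = 0.0000 ≤ continuation, so V_u = 1.8868
Node d (S = 18): continuation = 1/1.01·[0.5857·4.6000 + 0.4143·17.2000] = 9.7228; exercise value = 10.0000 > continuation, so V_d = 10.0000 (exercise)
Node 0 (S = 30): continuation = 1/1.01·[0.5857·1.8868 + 0.4143·10.0000] = 5.1960; exercise value = 0.0000 ≤ continuation, so V_0 = 5.1960

$5.20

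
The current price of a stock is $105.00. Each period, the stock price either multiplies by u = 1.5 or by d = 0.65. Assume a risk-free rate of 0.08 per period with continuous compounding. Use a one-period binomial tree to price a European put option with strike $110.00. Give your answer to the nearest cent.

Risk-neutral probability p = (e^0.08 − 0.65)/(1.5 − 0.65) = 0.4333/0.8500 = 0.5097
Terminal stock prices: S_u = 157.5, S_d = 68.25
Terminal payoffs (K − S): max(-47.5, 0) = 0, max(41.75, 0) = 41.75
Node 0 (S = 105): V_0 = e^(−0.08)·[0.5097·0.0000 + 0.4903·41.7500] = 18.8943

$18.89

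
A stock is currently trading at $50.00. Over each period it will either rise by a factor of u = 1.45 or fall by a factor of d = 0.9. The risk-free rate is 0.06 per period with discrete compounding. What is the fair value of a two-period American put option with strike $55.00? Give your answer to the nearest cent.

Risk-neutral probability p = (1 + 0.06 − 0.9)/(1.45 − 0.9) = 0.1600/0.5500 = 0.2909
Terminal stock prices: S_uu = 105.1, S_ud = 65.25, S_dd = 40.5
Terminal payoffs (K − S): max(-50.12, 0) = 0, max(-10.25, 0) = 0, max(14.5, 0) = 14.5
Node u (S = 72.5): continuation = 1/1.06·[0.2909·0.0000 + 0.7091·0.0000] = 0.0000; exercise value = 0.0000 ≤ continuation, so V_u = 0.0000
Node d (S = 45): continuation = 1/1.06·[0.2909·0.0000 + 0.7091·14.5000] = 9.6998; exercise value = 10.0000 > continuation, so V_d = 10.0000 (exercise)
Node 0 (S = 50): continuation = 1/1.06·[0.2909·0.0000 + 0.7091·10.0000] = 6.6895; exercise value = 5.0000 ≤ continuation, so V_0 = 6.6895

$6.69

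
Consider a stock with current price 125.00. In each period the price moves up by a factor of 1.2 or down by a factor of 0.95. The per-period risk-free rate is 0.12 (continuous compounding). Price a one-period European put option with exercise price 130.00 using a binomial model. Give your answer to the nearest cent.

2.89

Risk-neutral probability p = (e^0.12 − 0.95)/(1.2 − 0.95) = 0.1775/0.2500 = 0.7100
Terminal stock prices: S_u = 150, S_d = 118.8
Terminal payoffs (K − S): max(-20, 0) = 0, max(11.25, 0) = 11.25
Node 0 (S = 125): V_0 = e^(−0.12)·[0.7100·0.0000 + 0.2900·11.2500] = 2.8937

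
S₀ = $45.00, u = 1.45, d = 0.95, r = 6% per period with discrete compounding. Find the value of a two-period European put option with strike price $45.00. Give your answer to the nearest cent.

$2.38

Risk-neutral probability p = (1 + 0.06 − 0.95)/(1.45 − 0.95) = 0.1100/0.5000 = 0.2200
Terminal stock prices: S_uu = 94.61, S_ud = 61.99, S_dd = 40.61
Terminal payoffs (K − S): max(-49.61, 0) = 0, max(-16.99, 0) = 0, max(4.388, 0) = 4.388
Node u (S = 65.25): V_u = 1/1.06·[0.2200·0.0000 + 0.7800·0.0000] = 0.0000
Node d (S = 42.75): V_d = 1/1.06·[0.2200·0.0000 + 0.7800·4.3875] = 3.2285
Node 0 (S = 45): V_0 = 1/1.06·[0.2200·0.0000 + 0.7800·3.2285] = 2.3757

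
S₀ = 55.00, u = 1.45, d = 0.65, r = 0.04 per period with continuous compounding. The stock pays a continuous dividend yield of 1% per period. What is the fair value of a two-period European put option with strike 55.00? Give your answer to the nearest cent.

Per-period risk-free factor R = e^0.04 = 1.0408; dividend-adjusted growth = e^(0.04−0.01) = 1.0305.
Risk-neutral probability p = (1.0305 − 0.65)/(1.45 − 0.65) = 0.3805/0.8000 = 0.4756
Terminal stock prices: S_uu = 115.6, S_ud = 51.84, S_dd = 23.24
Terminal payoffs (K − S): max(-60.64, 0) = 0, max(3.163, 0) = 3.163, max(31.76, 0) = 31.76
Node u (S = 79.75): V_u = e^(−0.04)·[0.4756·0.0000 + 0.5244·3.1625] = 1.5935
Node d (S = 35.75): V_d = e^(−0.04)·[0.4756·3.1625 + 0.5244·31.7625] = 17.4491
Node 0 (S = 55): V_0 = e^(−0.04)·[0.4756·1.5935 + 0.5244·17.4491] = 9.5202

9.52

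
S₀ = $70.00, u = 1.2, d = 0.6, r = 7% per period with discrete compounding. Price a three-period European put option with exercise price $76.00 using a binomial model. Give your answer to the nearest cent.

Risk-neutral probability p = (1 + 0.07 − 0.6)/(1.2 − 0.6) = 0.4700/0.6000 = 0.7833
Terminal stock prices: S_uuu = 121, S_uud = 60.48, S_udd = 30.24, S_ddd = 15.12
Terminal payoffs (K − S): max(-44.96, 0) = 0, max(15.52, 0) = 15.52, max(45.76, 0) = 45.76, max(60.88, 0) = 60.88
Node uu (S = 100.8): V_uu = 1/1.07·[0.7833·0.0000 + 0.2167·15.5200] = 3.1427
Node ud (S = 50.4): V_ud = 1/1.07·[0.7833·15.5200 + 0.2167·45.7600] = 20.6280
Node dd (S = 25.2): V_dd = 1/1.07·[0.7833·45.7600 + 0.2167·60.8800] = 45.8280
Node u (S = 84): V_u = 1/1.07·[0.7833·3.1427 + 0.2167·20.6280] = 6.4777
Node d (S = 42): V_d = 1/1.07·[0.7833·20.6280 + 0.2167·45.8280] = 24.3813
Node 0 (S = 70): V_0 = 1/1.07·[0.7833·6.4777 + 0.2167·24.3813] = 9.6793

$9.68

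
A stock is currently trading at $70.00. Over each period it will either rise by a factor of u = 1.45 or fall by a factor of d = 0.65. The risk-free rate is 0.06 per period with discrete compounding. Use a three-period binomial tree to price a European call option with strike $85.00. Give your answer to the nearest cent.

Risk-neutral probability p = (1 + 0.06 − 0.65)/(1.45 − 0.65) = 0.4100/0.8000 = 0.5125
Terminal stock prices: S_uuu = 213.4, S_uud = 95.66, S_udd = 42.88, S_ddd = 19.22
Terminal payoffs (S − K): max(128.4, 0) = 128.4, max(10.66, 0) = 10.66, max(-42.12, 0) = 0, max(-65.78, 0) = 0
Node uu (S = 147.2): V_uu = 1/1.06·[0.5125·128.4038 + 0.4875·10.6638] = 66.9863
Node ud (S = 65.98): V_ud = 1/1.06·[0.5125·10.6638 + 0.4875·0.0000] = 5.1558
Node dd (S = 29.58): V_dd = 1/1.06·[0.5125·0.0000 + 0.4875·0.0000] = 0.0000
Node u (S = 101.5): V_u = 1/1.06·[0.5125·66.9863 + 0.4875·5.1558] = 34.7584
Node d (S = 45.5): V_d = 1/1.06·[0.5125·5.1558 + 0.4875·0.0000] = 2.4928
Node 0 (S = 70): V_0 = 1/1.06·[0.5125·34.7584 + 0.4875·2.4928] = 17.9518

$17.95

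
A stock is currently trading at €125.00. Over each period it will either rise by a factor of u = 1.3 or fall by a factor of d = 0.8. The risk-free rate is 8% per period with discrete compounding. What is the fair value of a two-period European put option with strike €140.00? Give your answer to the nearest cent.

€14.18

Risk-neutral probability p = (1 + 0.08 − 0.8)/(1.3 − 0.8) = 0.2800/0.5000 = 0.5600
Terminal stock prices: S_uu = 211.3, S_ud = 130, S_dd = 80
Terminal payoffs (K − S): max(-71.25, 0) = 0, max(10, 0) = 10, max(60, 0) = 60
Node u (S = 162.5): V_u = 1/1.08·[0.5600·0.0000 + 0.4400·10.0000] = 4.0741
Node d (S = 100): V_d = 1/1.08·[0.5600·10.0000 + 0.4400·60.0000] = 29.6296
Node 0 (S = 125): V_0 = 1/1.08·[0.5600·4.0741 + 0.4400·29.6296] = 14.1838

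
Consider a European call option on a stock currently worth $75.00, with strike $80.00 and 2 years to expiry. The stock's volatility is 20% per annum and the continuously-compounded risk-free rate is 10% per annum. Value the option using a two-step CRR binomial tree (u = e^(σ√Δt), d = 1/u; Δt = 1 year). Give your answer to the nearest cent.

CRR parameters: u = e^(σ√Δt) = e^(0.2·√1) = 1.2214, d = 1/u = 0.8187
Per-period rate: rΔt = 0.1·1 = 0.1, so R = e^0.1 = 1.1052
Risk-neutral probability p = (e^0.1 − 0.8187)/(1.2214 − 0.8187) = 0.2864/0.4027 = 0.7113
Terminal stock prices: S_uu = 111.9, S_ud = 75, S_dd = 50.27
Terminal payoffs (S − K): max(31.89, 0) = 31.89, max(-5, 0) = 0, max(-29.73, 0) = 0
Node u (S = 91.61): V_u = e^(−0.1)·[0.7113·31.8869 + 0.2887·0.0000] = 20.5241
Node d (S = 61.4): V_d = e^(−0.1)·[0.7113·0.0000 + 0.2887·0.0000] = 0.0000
Node 0 (S = 75): V_0 = e^(−0.1)·[0.7113·20.5241 + 0.2887·0.0000] = 13.2105

$13.21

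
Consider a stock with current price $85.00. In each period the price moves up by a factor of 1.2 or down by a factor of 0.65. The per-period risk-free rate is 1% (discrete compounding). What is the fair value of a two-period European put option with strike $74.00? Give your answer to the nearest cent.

Risk-neutral probability p = (1 + 0.01 − 0.65)/(1.2 − 0.65) = 0.3600/0.5500 = 0.6545
Terminal stock prices: S_uu = 122.4, S_ud = 66.3, S_dd = 35.91
Terminal payoffs (K − S): max(-48.4, 0) = 0, max(7.7, 0) = 7.7, max(38.09, 0) = 38.09
Node u (S = 102): V_u = 1/1.01·[0.6545·0.0000 + 0.3455·7.7000] = 2.6337
Node d (S = 55.25): V_d = 1/1.01·[0.6545·7.7000 + 0.3455·38.0875] = 18.0173
Node 0 (S = 85): V_0 = 1/1.01·[0.6545·2.6337 + 0.3455·18.0173] = 7.8693

$7.87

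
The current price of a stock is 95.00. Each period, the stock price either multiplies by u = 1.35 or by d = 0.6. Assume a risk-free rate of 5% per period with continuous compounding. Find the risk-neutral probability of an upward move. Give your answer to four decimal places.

p = 0.6017

Risk-neutral probability p = (e^0.05 − 0.6)/(1.35 − 0.6) = 0.4513/0.7500 = 0.6017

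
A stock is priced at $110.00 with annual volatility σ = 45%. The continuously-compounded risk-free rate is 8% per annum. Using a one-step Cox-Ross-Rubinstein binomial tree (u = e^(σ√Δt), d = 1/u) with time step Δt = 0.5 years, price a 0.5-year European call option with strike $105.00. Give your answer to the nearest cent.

$21.50

CRR parameters: u = e^(σ√Δt) = e^(0.45·√0.5) = 1.3746, d = 1/u = 0.7275
Per-period rate: rΔt = 0.08·0.5 = 0.04, so R = e^0.04 = 1.0408
Risk-neutral probability p = (e^0.04 − 0.7275)/(1.3746 − 0.7275) = 0.3134/0.6472 = 0.4842
Terminal stock prices: S_u = 151.2, S_d = 80.02
Terminal payoffs (S − K): max(46.21, 0) = 46.21, max(-24.98, 0) = 0
Node 0 (S = 110): V_0 = e^(−0.04)·[0.4842·46.2113 + 0.5158·0.0000] = 21.4970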